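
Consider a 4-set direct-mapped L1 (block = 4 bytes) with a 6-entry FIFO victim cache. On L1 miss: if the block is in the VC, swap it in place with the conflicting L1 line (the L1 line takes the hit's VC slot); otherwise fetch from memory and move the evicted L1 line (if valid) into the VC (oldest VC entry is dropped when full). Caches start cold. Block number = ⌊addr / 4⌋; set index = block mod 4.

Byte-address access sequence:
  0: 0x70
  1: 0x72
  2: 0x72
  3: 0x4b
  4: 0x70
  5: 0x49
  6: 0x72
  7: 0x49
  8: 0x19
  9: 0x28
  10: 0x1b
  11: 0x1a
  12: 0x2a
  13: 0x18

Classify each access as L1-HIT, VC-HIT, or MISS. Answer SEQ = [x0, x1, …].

0: 0x70 (blk 28, set 0) → MISS  vc=[]
1: 0x72 (blk 28, set 0) → L1-HIT  vc=[]
2: 0x72 (blk 28, set 0) → L1-HIT  vc=[]
3: 0x4b (blk 18, set 2) → MISS  vc=[]
4: 0x70 (blk 28, set 0) → L1-HIT  vc=[]
5: 0x49 (blk 18, set 2) → L1-HIT  vc=[]
6: 0x72 (blk 28, set 0) → L1-HIT  vc=[]
7: 0x49 (blk 18, set 2) → L1-HIT  vc=[]
8: 0x19 (blk 6, set 2) → MISS  vc=[18]
9: 0x28 (blk 10, set 2) → MISS  vc=[18, 6]
10: 0x1b (blk 6, set 2) → VC-HIT  vc=[18, 10]
11: 0x1a (blk 6, set 2) → L1-HIT  vc=[18, 10]
12: 0x2a (blk 10, set 2) → VC-HIT  vc=[18, 6]
13: 0x18 (blk 6, set 2) → VC-HIT  vc=[18, 10]

SEQ = [MISS, L1-HIT, L1-HIT, MISS, L1-HIT, L1-HIT, L1-HIT, L1-HIT, MISS, MISS, VC-HIT, L1-HIT, VC-HIT, VC-HIT]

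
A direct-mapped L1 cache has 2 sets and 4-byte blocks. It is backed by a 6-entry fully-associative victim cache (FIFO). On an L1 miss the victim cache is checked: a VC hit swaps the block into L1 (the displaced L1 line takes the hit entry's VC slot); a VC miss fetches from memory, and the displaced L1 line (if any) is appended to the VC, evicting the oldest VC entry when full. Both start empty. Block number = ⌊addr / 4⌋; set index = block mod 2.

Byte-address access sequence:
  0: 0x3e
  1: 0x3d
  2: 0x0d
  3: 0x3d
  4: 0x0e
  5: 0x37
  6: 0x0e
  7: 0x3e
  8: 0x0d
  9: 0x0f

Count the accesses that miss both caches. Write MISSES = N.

MISSES = 3

0: 0x3e (blk 15, set 1) → MISS  vc=[]
1: 0x3d (blk 15, set 1) → L1-HIT  vc=[]
2: 0xd (blk 3, set 1) → MISS  vc=[15]
3: 0x3d (blk 15, set 1) → VC-HIT  vc=[3]
4: 0xe (blk 3, set 1) → VC-HIT  vc=[15]
5: 0x37 (blk 13, set 1) → MISS  vc=[15, 3]
6: 0xe (blk 3, set 1) → VC-HIT  vc=[15, 13]
7: 0x3e (blk 15, set 1) → VC-HIT  vc=[3, 13]
8: 0xd (blk 3, set 1) → VC-HIT  vc=[15, 13]
9: 0xf (blk 3, set 1) → L1-HIT  vc=[15, 13]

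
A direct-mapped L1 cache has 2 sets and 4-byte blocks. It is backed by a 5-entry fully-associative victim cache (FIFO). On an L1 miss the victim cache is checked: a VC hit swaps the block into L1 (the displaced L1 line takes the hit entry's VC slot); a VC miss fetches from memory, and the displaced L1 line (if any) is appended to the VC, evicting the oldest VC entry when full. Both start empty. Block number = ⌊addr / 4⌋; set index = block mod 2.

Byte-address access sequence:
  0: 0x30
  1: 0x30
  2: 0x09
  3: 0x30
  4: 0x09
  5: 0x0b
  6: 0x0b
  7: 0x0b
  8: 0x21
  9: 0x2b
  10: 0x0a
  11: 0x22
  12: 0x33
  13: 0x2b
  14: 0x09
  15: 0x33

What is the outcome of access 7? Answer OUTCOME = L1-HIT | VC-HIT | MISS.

OUTCOME = L1-HIT

0: 0x30 (blk 12, set 0) → MISS  vc=[]
1: 0x30 (blk 12, set 0) → L1-HIT  vc=[]
2: 0x9 (blk 2, set 0) → MISS  vc=[12]
3: 0x30 (blk 12, set 0) → VC-HIT  vc=[2]
4: 0x9 (blk 2, set 0) → VC-HIT  vc=[12]
5: 0xb (blk 2, set 0) → L1-HIT  vc=[12]
6: 0xb (blk 2, set 0) → L1-HIT  vc=[12]
7: 0xb (blk 2, set 0) → L1-HIT  vc=[12]
8: 0x21 (blk 8, set 0) → MISS  vc=[12, 2]
9: 0x2b (blk 10, set 0) → MISS  vc=[12, 2, 8]
10: 0xa (blk 2, set 0) → VC-HIT  vc=[12, 10, 8]
11: 0x22 (blk 8, set 0) → VC-HIT  vc=[12, 10, 2]
12: 0x33 (blk 12, set 0) → VC-HIT  vc=[8, 10, 2]
13: 0x2b (blk 10, set 0) → VC-HIT  vc=[8, 12, 2]
14: 0x9 (blk 2, set 0) → VC-HIT  vc=[8, 12, 10]
15: 0x33 (blk 12, set 0) → VC-HIT  vc=[8, 2, 10]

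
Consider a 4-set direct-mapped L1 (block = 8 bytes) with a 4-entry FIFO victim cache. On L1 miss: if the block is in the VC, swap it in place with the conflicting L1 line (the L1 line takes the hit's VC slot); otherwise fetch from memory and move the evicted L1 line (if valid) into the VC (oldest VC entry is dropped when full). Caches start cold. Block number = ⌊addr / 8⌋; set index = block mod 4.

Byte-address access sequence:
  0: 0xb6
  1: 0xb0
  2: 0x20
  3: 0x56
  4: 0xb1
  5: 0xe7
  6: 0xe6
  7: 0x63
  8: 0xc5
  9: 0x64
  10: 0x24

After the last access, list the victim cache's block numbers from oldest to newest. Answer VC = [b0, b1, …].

VC = [10, 12, 28, 24]

  [0] addr=0xb6 blk=22 s=2: MISS | VC []
  [1] addr=0xb0 blk=22 s=2: L1-HIT | VC []
  [2] addr=0x20 blk=4 s=0: MISS | VC []
  [3] addr=0x56 blk=10 s=2: MISS | VC [22]
  [4] addr=0xb1 blk=22 s=2: VC-HIT | VC [10]
  [5] addr=0xe7 blk=28 s=0: MISS | VC [10, 4]
  [6] addr=0xe6 blk=28 s=0: L1-HIT | VC [10, 4]
  [7] addr=0x63 blk=12 s=0: MISS | VC [10, 4, 28]
  [8] addr=0xc5 blk=24 s=0: MISS | VC [10, 4, 28, 12]
  [9] addr=0x64 blk=12 s=0: VC-HIT | VC [10, 4, 28, 24]
  [10] addr=0x24 blk=4 s=0: VC-HIT | VC [10, 12, 28, 24]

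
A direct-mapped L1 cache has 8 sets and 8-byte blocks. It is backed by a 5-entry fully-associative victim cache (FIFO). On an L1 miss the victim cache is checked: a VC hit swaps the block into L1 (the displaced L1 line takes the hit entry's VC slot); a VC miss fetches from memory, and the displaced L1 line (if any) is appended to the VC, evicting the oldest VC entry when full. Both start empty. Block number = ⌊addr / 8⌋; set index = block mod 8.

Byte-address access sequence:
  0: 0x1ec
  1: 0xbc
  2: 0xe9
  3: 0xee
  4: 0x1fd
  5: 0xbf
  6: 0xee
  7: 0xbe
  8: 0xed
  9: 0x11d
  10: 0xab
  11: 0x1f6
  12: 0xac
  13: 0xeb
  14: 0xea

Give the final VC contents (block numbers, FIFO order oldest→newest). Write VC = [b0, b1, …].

VC = [61, 63, 21]

#0 0x1ec→b61/s5 MISS; vc=[]
#1 0xbc→b23/s7 MISS; vc=[]
#2 0xe9→b29/s5 MISS; vc=[61]
#3 0xee→b29/s5 L1-HIT; vc=[61]
#4 0x1fd→b63/s7 MISS; vc=[61,23]
#5 0xbf→b23/s7 VC-HIT; vc=[61,63]
#6 0xee→b29/s5 L1-HIT; vc=[61,63]
#7 0xbe→b23/s7 L1-HIT; vc=[61,63]
#8 0xed→b29/s5 L1-HIT; vc=[61,63]
#9 0x11d→b35/s3 MISS; vc=[61,63]
#10 0xab→b21/s5 MISS; vc=[61,63,29]
#11 0x1f6→b62/s6 MISS; vc=[61,63,29]
#12 0xac→b21/s5 L1-HIT; vc=[61,63,29]
#13 0xeb→b29/s5 VC-HIT; vc=[61,63,21]
#14 0xea→b29/s5 L1-HIT; vc=[61,63,21]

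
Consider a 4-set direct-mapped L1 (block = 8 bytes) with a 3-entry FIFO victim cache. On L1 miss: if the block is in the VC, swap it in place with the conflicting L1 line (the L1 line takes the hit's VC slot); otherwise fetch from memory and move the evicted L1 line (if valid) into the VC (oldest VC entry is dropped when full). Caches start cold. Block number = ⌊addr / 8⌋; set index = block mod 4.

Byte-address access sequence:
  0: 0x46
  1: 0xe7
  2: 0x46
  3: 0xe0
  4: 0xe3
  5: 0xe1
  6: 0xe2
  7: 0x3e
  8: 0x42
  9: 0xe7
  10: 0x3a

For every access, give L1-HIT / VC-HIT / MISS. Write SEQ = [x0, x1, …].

0: 0x46 (blk 8, set 0) → MISS  vc=[]
1: 0xe7 (blk 28, set 0) → MISS  vc=[8]
2: 0x46 (blk 8, set 0) → VC-HIT  vc=[28]
3: 0xe0 (blk 28, set 0) → VC-HIT  vc=[8]
4: 0xe3 (blk 28, set 0) → L1-HIT  vc=[8]
5: 0xe1 (blk 28, set 0) → L1-HIT  vc=[8]
6: 0xe2 (blk 28, set 0) → L1-HIT  vc=[8]
7: 0x3e (blk 7, set 3) → MISS  vc=[8]
8: 0x42 (blk 8, set 0) → VC-HIT  vc=[28]
9: 0xe7 (blk 28, set 0) → VC-HIT  vc=[8]
10: 0x3a (blk 7, set 3) → L1-HIT  vc=[8]

SEQ = [MISS, MISS, VC-HIT, VC-HIT, L1-HIT, L1-HIT, L1-HIT, MISS, VC-HIT, VC-HIT, L1-HIT]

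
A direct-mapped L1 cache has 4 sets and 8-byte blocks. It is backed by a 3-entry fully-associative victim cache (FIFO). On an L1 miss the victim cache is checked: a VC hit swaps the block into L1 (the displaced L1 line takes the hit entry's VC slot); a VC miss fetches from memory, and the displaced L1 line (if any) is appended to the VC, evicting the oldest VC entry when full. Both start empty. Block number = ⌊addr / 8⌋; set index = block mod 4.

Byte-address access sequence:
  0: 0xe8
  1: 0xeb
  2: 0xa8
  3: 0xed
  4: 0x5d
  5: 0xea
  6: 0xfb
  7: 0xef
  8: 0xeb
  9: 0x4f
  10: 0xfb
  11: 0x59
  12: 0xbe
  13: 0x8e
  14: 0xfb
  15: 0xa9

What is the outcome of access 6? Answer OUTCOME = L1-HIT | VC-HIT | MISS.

OUTCOME = MISS

0: 0xe8 (blk 29, set 1) → MISS  vc=[]
1: 0xeb (blk 29, set 1) → L1-HIT  vc=[]
2: 0xa8 (blk 21, set 1) → MISS  vc=[29]
3: 0xed (blk 29, set 1) → VC-HIT  vc=[21]
4: 0x5d (blk 11, set 3) → MISS  vc=[21]
5: 0xea (blk 29, set 1) → L1-HIT  vc=[21]
6: 0xfb (blk 31, set 3) → MISS  vc=[21, 11]
7: 0xef (blk 29, set 1) → L1-HIT  vc=[21, 11]
8: 0xeb (blk 29, set 1) → L1-HIT  vc=[21, 11]
9: 0x4f (blk 9, set 1) → MISS  vc=[21, 11, 29]
10: 0xfb (blk 31, set 3) → L1-HIT  vc=[21, 11, 29]
11: 0x59 (blk 11, set 3) → VC-HIT  vc=[21, 31, 29]
12: 0xbe (blk 23, set 3) → MISS  vc=[31, 29, 11]
13: 0x8e (blk 17, set 1) → MISS  vc=[29, 11, 9]
14: 0xfb (blk 31, set 3) → MISS  vc=[11, 9, 23]
15: 0xa9 (blk 21, set 1) → MISS  vc=[9, 23, 17]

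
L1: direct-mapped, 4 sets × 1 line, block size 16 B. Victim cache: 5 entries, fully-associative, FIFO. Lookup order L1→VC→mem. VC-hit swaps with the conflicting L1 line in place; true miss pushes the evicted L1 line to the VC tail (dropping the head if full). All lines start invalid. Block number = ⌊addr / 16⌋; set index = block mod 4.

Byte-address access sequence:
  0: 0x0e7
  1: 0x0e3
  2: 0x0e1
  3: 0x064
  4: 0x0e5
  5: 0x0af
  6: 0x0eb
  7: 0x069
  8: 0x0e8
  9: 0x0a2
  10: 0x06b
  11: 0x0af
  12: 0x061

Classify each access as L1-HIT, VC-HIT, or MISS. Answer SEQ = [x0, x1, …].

  [0] addr=0xe7 blk=14 s=2: MISS | VC []
  [1] addr=0xe3 blk=14 s=2: L1-HIT | VC []
  [2] addr=0xe1 blk=14 s=2: L1-HIT | VC []
  [3] addr=0x64 blk=6 s=2: MISS | VC [14]
  [4] addr=0xe5 blk=14 s=2: VC-HIT | VC [6]
  [5] addr=0xaf blk=10 s=2: MISS | VC [6, 14]
  [6] addr=0xeb blk=14 s=2: VC-HIT | VC [6, 10]
  [7] addr=0x69 blk=6 s=2: VC-HIT | VC [14, 10]
  [8] addr=0xe8 blk=14 s=2: VC-HIT | VC [6, 10]
  [9] addr=0xa2 blk=10 s=2: VC-HIT | VC [6, 14]
  [10] addr=0x6b blk=6 s=2: VC-HIT | VC [10, 14]
  [11] addr=0xaf blk=10 s=2: VC-HIT | VC [6, 14]
  [12] addr=0x61 blk=6 s=2: VC-HIT | VC [10, 14]

SEQ = [MISS, L1-HIT, L1-HIT, MISS, VC-HIT, MISS, VC-HIT, VC-HIT, VC-HIT, VC-HIT, VC-HIT, VC-HIT, VC-HIT]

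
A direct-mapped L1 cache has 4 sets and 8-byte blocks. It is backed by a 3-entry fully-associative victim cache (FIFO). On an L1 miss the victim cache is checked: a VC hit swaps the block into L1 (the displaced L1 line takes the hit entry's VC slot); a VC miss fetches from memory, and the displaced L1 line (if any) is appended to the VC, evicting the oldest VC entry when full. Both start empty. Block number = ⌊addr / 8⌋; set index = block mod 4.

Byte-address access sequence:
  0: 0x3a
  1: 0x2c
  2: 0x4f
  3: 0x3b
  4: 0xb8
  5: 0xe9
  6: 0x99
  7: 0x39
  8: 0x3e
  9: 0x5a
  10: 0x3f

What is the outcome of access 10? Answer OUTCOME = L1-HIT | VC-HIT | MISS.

OUTCOME = VC-HIT

  [0] addr=0x3a blk=7 s=3: MISS | VC []
  [1] addr=0x2c blk=5 s=1: MISS | VC []
  [2] addr=0x4f blk=9 s=1: MISS | VC [5]
  [3] addr=0x3b blk=7 s=3: L1-HIT | VC [5]
  [4] addr=0xb8 blk=23 s=3: MISS | VC [5, 7]
  [5] addr=0xe9 blk=29 s=1: MISS | VC [5, 7, 9]
  [6] addr=0x99 blk=19 s=3: MISS | VC [7, 9, 23]
  [7] addr=0x39 blk=7 s=3: VC-HIT | VC [19, 9, 23]
  [8] addr=0x3e blk=7 s=3: L1-HIT | VC [19, 9, 23]
  [9] addr=0x5a blk=11 s=3: MISS | VC [9, 23, 7]
  [10] addr=0x3f blk=7 s=3: VC-HIT | VC [9, 23, 11]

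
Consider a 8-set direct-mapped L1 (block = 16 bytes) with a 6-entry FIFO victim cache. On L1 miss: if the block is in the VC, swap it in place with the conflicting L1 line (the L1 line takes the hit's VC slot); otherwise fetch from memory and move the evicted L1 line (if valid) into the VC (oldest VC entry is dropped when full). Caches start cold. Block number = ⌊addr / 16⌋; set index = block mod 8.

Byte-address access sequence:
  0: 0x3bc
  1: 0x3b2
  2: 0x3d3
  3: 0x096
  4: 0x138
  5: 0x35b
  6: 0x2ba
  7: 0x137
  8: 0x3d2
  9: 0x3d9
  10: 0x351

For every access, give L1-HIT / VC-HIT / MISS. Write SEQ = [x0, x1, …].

SEQ = [MISS, L1-HIT, MISS, MISS, MISS, MISS, MISS, VC-HIT, VC-HIT, L1-HIT, VC-HIT]

0: 0x3bc (blk 59, set 3) → MISS  vc=[]
1: 0x3b2 (blk 59, set 3) → L1-HIT  vc=[]
2: 0x3d3 (blk 61, set 5) → MISS  vc=[]
3: 0x96 (blk 9, set 1) → MISS  vc=[]
4: 0x138 (blk 19, set 3) → MISS  vc=[59]
5: 0x35b (blk 53, set 5) → MISS  vc=[59, 61]
6: 0x2ba (blk 43, set 3) → MISS  vc=[59, 61, 19]
7: 0x137 (blk 19, set 3) → VC-HIT  vc=[59, 61, 43]
8: 0x3d2 (blk 61, set 5) → VC-HIT  vc=[59, 53, 43]
9: 0x3d9 (blk 61, set 5) → L1-HIT  vc=[59, 53, 43]
10: 0x351 (blk 53, set 5) → VC-HIT  vc=[59, 61, 43]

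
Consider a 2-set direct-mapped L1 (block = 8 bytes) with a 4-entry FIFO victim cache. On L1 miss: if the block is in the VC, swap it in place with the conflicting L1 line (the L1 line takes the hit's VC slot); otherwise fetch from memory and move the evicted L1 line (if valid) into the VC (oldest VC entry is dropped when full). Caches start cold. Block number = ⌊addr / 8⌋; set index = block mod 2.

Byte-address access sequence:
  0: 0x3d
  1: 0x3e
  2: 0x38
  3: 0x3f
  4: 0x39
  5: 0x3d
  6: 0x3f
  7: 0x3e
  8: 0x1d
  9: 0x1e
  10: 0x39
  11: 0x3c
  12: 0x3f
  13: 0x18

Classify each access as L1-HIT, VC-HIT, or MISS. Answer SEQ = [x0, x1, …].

  [0] addr=0x3d blk=7 s=1: MISS | VC []
  [1] addr=0x3e blk=7 s=1: L1-HIT | VC []
  [2] addr=0x38 blk=7 s=1: L1-HIT | VC []
  [3] addr=0x3f blk=7 s=1: L1-HIT | VC []
  [4] addr=0x39 blk=7 s=1: L1-HIT | VC []
  [5] addr=0x3d blk=7 s=1: L1-HIT | VC []
  [6] addr=0x3f blk=7 s=1: L1-HIT | VC []
  [7] addr=0x3e blk=7 s=1: L1-HIT | VC []
  [8] addr=0x1d blk=3 s=1: MISS | VC [7]
  [9] addr=0x1e blk=3 s=1: L1-HIT | VC [7]
  [10] addr=0x39 blk=7 s=1: VC-HIT | VC [3]
  [11] addr=0x3c blk=7 s=1: L1-HIT | VC [3]
  [12] addr=0x3f blk=7 s=1: L1-HIT | VC [3]
  [13] addr=0x18 blk=3 s=1: VC-HIT | VC [7]

SEQ = [MISS, L1-HIT, L1-HIT, L1-HIT, L1-HIT, L1-HIT, L1-HIT, L1-HIT, MISS, L1-HIT, VC-HIT, L1-HIT, L1-HIT, VC-HIT]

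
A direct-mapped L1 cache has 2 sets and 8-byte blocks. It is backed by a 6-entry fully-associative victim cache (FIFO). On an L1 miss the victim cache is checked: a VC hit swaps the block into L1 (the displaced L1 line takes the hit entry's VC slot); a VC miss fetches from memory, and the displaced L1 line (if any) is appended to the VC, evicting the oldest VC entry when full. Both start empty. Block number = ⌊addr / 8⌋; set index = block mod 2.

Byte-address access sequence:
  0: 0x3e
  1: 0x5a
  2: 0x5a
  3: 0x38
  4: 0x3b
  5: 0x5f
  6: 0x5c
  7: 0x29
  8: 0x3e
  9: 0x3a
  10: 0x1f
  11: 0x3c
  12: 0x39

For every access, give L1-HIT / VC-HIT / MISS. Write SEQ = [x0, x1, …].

0: 0x3e (blk 7, set 1) → MISS  vc=[]
1: 0x5a (blk 11, set 1) → MISS  vc=[7]
2: 0x5a (blk 11, set 1) → L1-HIT  vc=[7]
3: 0x38 (blk 7, set 1) → VC-HIT  vc=[11]
4: 0x3b (blk 7, set 1) → L1-HIT  vc=[11]
5: 0x5f (blk 11, set 1) → VC-HIT  vc=[7]
6: 0x5c (blk 11, set 1) → L1-HIT  vc=[7]
7: 0x29 (blk 5, set 1) → MISS  vc=[7, 11]
8: 0x3e (blk 7, set 1) → VC-HIT  vc=[5, 11]
9: 0x3a (blk 7, set 1) → L1-HIT  vc=[5, 11]
10: 0x1f (blk 3, set 1) → MISS  vc=[5, 11, 7]
11: 0x3c (blk 7, set 1) → VC-HIT  vc=[5, 11, 3]
12: 0x39 (blk 7, set 1) → L1-HIT  vc=[5, 11, 3]

SEQ = [MISS, MISS, L1-HIT, VC-HIT, L1-HIT, VC-HIT, L1-HIT, MISS, VC-HIT, L1-HIT, MISS, VC-HIT, L1-HIT]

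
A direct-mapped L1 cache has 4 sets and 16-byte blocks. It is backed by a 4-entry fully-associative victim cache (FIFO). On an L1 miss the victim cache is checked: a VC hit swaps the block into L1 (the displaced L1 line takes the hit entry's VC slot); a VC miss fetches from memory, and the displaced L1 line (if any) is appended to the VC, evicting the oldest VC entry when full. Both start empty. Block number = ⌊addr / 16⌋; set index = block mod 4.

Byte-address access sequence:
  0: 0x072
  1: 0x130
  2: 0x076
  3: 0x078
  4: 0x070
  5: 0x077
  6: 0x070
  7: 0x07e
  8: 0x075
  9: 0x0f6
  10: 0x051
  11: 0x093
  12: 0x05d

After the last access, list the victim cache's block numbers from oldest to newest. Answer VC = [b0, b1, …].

VC = [19, 7, 9]

#0 0x72→b7/s3 MISS; vc=[]
#1 0x130→b19/s3 MISS; vc=[7]
#2 0x76→b7/s3 VC-HIT; vc=[19]
#3 0x78→b7/s3 L1-HIT; vc=[19]
#4 0x70→b7/s3 L1-HIT; vc=[19]
#5 0x77→b7/s3 L1-HIT; vc=[19]
#6 0x70→b7/s3 L1-HIT; vc=[19]
#7 0x7e→b7/s3 L1-HIT; vc=[19]
#8 0x75→b7/s3 L1-HIT; vc=[19]
#9 0xf6→b15/s3 MISS; vc=[19,7]
#10 0x51→b5/s1 MISS; vc=[19,7]
#11 0x93→b9/s1 MISS; vc=[19,7,5]
#12 0x5d→b5/s1 VC-HIT; vc=[19,7,9]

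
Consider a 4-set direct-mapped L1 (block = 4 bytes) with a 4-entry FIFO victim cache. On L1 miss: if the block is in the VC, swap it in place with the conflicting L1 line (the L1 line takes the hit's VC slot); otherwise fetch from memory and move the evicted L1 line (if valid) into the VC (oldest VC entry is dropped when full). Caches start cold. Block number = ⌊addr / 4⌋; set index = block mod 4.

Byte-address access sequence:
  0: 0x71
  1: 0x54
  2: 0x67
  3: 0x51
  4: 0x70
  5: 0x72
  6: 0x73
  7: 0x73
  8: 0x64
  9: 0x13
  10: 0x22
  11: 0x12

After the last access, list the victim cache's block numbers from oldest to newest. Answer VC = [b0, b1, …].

0: 0x71 (blk 28, set 0) → MISS  vc=[]
1: 0x54 (blk 21, set 1) → MISS  vc=[]
2: 0x67 (blk 25, set 1) → MISS  vc=[21]
3: 0x51 (blk 20, set 0) → MISS  vc=[21, 28]
4: 0x70 (blk 28, set 0) → VC-HIT  vc=[21, 20]
5: 0x72 (blk 28, set 0) → L1-HIT  vc=[21, 20]
6: 0x73 (blk 28, set 0) → L1-HIT  vc=[21, 20]
7: 0x73 (blk 28, set 0) → L1-HIT  vc=[21, 20]
8: 0x64 (blk 25, set 1) → L1-HIT  vc=[21, 20]
9: 0x13 (blk 4, set 0) → MISS  vc=[21, 20, 28]
10: 0x22 (blk 8, set 0) → MISS  vc=[21, 20, 28, 4]
11: 0x12 (blk 4, set 0) → VC-HIT  vc=[21, 20, 28, 8]

VC = [21, 20, 28, 8]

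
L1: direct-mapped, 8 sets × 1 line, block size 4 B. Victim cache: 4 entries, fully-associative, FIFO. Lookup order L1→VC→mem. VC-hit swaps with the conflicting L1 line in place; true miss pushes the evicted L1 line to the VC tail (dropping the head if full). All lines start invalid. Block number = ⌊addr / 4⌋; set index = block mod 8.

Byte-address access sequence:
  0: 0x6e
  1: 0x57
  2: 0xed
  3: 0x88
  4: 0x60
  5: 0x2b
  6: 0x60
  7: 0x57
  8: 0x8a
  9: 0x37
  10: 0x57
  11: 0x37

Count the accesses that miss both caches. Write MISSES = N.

MISSES = 7

0: 0x6e (blk 27, set 3) → MISS  vc=[]
1: 0x57 (blk 21, set 5) → MISS  vc=[]
2: 0xed (blk 59, set 3) → MISS  vc=[27]
3: 0x88 (blk 34, set 2) → MISS  vc=[27]
4: 0x60 (blk 24, set 0) → MISS  vc=[27]
5: 0x2b (blk 10, set 2) → MISS  vc=[27, 34]
6: 0x60 (blk 24, set 0) → L1-HIT  vc=[27, 34]
7: 0x57 (blk 21, set 5) → L1-HIT  vc=[27, 34]
8: 0x8a (blk 34, set 2) → VC-HIT  vc=[27, 10]
9: 0x37 (blk 13, set 5) → MISS  vc=[27, 10, 21]
10: 0x57 (blk 21, set 5) → VC-HIT  vc=[27, 10, 13]
11: 0x37 (blk 13, set 5) → VC-HIT  vc=[27, 10, 21]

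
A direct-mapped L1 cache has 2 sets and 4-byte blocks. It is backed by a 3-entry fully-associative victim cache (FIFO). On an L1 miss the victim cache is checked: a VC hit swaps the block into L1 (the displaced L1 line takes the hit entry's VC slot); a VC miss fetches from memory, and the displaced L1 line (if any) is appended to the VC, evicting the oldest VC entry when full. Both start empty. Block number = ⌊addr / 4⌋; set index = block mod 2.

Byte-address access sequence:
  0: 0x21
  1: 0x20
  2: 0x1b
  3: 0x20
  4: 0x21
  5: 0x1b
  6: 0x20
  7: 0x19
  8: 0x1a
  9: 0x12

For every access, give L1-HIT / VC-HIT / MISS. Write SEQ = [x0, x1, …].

SEQ = [MISS, L1-HIT, MISS, VC-HIT, L1-HIT, VC-HIT, VC-HIT, VC-HIT, L1-HIT, MISS]

#0 0x21→b8/s0 MISS; vc=[]
#1 0x20→b8/s0 L1-HIT; vc=[]
#2 0x1b→b6/s0 MISS; vc=[8]
#3 0x20→b8/s0 VC-HIT; vc=[6]
#4 0x21→b8/s0 L1-HIT; vc=[6]
#5 0x1b→b6/s0 VC-HIT; vc=[8]
#6 0x20→b8/s0 VC-HIT; vc=[6]
#7 0x19→b6/s0 VC-HIT; vc=[8]
#8 0x1a→b6/s0 L1-HIT; vc=[8]
#9 0x12→b4/s0 MISS; vc=[8,6]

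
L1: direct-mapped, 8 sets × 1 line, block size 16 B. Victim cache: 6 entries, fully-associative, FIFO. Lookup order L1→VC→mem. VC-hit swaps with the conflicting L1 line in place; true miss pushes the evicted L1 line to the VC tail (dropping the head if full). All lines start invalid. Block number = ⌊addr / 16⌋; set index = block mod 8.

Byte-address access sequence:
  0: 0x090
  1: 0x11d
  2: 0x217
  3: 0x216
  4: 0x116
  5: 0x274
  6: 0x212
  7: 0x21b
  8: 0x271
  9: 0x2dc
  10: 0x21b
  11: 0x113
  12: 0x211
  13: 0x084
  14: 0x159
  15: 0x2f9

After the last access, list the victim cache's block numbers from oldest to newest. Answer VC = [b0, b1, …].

  [0] addr=0x90 blk=9 s=1: MISS | VC []
  [1] addr=0x11d blk=17 s=1: MISS | VC [9]
  [2] addr=0x217 blk=33 s=1: MISS | VC [9, 17]
  [3] addr=0x216 blk=33 s=1: L1-HIT | VC [9, 17]
  [4] addr=0x116 blk=17 s=1: VC-HIT | VC [9, 33]
  [5] addr=0x274 blk=39 s=7: MISS | VC [9, 33]
  [6] addr=0x212 blk=33 s=1: VC-HIT | VC [9, 17]
  [7] addr=0x21b blk=33 s=1: L1-HIT | VC [9, 17]
  [8] addr=0x271 blk=39 s=7: L1-HIT | VC [9, 17]
  [9] addr=0x2dc blk=45 s=5: MISS | VC [9, 17]
  [10] addr=0x21b blk=33 s=1: L1-HIT | VC [9, 17]
  [11] addr=0x113 blk=17 s=1: VC-HIT | VC [9, 33]
  [12] addr=0x211 blk=33 s=1: VC-HIT | VC [9, 17]
  [13] addr=0x84 blk=8 s=0: MISS | VC [9, 17]
  [14] addr=0x159 blk=21 s=5: MISS | VC [9, 17, 45]
  [15] addr=0x2f9 blk=47 s=7: MISS | VC [9, 17, 45, 39]

VC = [9, 17, 45, 39]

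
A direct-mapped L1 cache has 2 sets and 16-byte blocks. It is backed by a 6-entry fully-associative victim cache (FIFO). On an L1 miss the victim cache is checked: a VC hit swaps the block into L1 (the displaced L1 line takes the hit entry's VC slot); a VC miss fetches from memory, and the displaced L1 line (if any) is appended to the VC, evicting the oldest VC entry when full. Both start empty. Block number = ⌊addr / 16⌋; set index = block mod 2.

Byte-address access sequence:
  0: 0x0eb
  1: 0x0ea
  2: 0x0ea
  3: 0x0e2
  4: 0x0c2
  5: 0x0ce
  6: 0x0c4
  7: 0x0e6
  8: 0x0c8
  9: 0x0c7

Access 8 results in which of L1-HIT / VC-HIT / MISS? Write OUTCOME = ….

  [0] addr=0xeb blk=14 s=0: MISS | VC []
  [1] addr=0xea blk=14 s=0: L1-HIT | VC []
  [2] addr=0xea blk=14 s=0: L1-HIT | VC []
  [3] addr=0xe2 blk=14 s=0: L1-HIT | VC []
  [4] addr=0xc2 blk=12 s=0: MISS | VC [14]
  [5] addr=0xce blk=12 s=0: L1-HIT | VC [14]
  [6] addr=0xc4 blk=12 s=0: L1-HIT | VC [14]
  [7] addr=0xe6 blk=14 s=0: VC-HIT | VC [12]
  [8] addr=0xc8 blk=12 s=0: VC-HIT | VC [14]
  [9] addr=0xc7 blk=12 s=0: L1-HIT | VC [14]

OUTCOME = VC-HIT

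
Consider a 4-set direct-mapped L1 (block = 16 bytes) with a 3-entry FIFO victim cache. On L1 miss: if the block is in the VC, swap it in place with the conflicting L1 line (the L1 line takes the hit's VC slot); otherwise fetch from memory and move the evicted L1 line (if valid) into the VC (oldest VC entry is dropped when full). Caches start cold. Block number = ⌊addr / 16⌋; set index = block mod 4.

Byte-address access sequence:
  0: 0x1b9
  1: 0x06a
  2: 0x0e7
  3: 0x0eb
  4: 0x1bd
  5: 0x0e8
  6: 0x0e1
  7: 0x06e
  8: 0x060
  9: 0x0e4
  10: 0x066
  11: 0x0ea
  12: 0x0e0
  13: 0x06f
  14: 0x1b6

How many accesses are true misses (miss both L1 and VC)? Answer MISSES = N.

#0 0x1b9→b27/s3 MISS; vc=[]
#1 0x6a→b6/s2 MISS; vc=[]
#2 0xe7→b14/s2 MISS; vc=[6]
#3 0xeb→b14/s2 L1-HIT; vc=[6]
#4 0x1bd→b27/s3 L1-HIT; vc=[6]
#5 0xe8→b14/s2 L1-HIT; vc=[6]
#6 0xe1→b14/s2 L1-HIT; vc=[6]
#7 0x6e→b6/s2 VC-HIT; vc=[14]
#8 0x60→b6/s2 L1-HIT; vc=[14]
#9 0xe4→b14/s2 VC-HIT; vc=[6]
#10 0x66→b6/s2 VC-HIT; vc=[14]
#11 0xea→b14/s2 VC-HIT; vc=[6]
#12 0xe0→b14/s2 L1-HIT; vc=[6]
#13 0x6f→b6/s2 VC-HIT; vc=[14]
#14 0x1b6→b27/s3 L1-HIT; vc=[14]

MISSES = 3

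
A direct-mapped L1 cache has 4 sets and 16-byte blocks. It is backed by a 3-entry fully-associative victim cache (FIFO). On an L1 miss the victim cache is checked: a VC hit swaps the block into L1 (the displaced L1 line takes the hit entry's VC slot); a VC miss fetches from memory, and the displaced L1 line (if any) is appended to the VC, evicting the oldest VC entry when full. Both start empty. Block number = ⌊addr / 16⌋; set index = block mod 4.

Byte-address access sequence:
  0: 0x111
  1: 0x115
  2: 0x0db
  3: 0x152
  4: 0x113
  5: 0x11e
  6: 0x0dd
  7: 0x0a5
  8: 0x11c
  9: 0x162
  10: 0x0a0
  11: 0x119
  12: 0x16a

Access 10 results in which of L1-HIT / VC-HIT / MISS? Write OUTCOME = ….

OUTCOME = VC-HIT

#0 0x111→b17/s1 MISS; vc=[]
#1 0x115→b17/s1 L1-HIT; vc=[]
#2 0xdb→b13/s1 MISS; vc=[17]
#3 0x152→b21/s1 MISS; vc=[17,13]
#4 0x113→b17/s1 VC-HIT; vc=[21,13]
#5 0x11e→b17/s1 L1-HIT; vc=[21,13]
#6 0xdd→b13/s1 VC-HIT; vc=[21,17]
#7 0xa5→b10/s2 MISS; vc=[21,17]
#8 0x11c→b17/s1 VC-HIT; vc=[21,13]
#9 0x162→b22/s2 MISS; vc=[21,13,10]
#10 0xa0→b10/s2 VC-HIT; vc=[21,13,22]
#11 0x119→b17/s1 L1-HIT; vc=[21,13,22]
#12 0x16a→b22/s2 VC-HIT; vc=[21,13,10]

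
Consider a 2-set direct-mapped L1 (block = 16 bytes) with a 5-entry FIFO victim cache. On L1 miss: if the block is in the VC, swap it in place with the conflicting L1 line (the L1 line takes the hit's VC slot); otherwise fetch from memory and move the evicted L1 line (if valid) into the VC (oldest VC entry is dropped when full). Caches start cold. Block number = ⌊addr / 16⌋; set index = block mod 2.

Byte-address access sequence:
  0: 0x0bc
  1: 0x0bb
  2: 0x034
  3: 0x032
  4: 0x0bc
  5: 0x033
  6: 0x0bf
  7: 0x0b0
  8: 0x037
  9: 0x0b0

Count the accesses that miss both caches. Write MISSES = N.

0: 0xbc (blk 11, set 1) → MISS  vc=[]
1: 0xbb (blk 11, set 1) → L1-HIT  vc=[]
2: 0x34 (blk 3, set 1) → MISS  vc=[11]
3: 0x32 (blk 3, set 1) → L1-HIT  vc=[11]
4: 0xbc (blk 11, set 1) → VC-HIT  vc=[3]
5: 0x33 (blk 3, set 1) → VC-HIT  vc=[11]
6: 0xbf (blk 11, set 1) → VC-HIT  vc=[3]
7: 0xb0 (blk 11, set 1) → L1-HIT  vc=[3]
8: 0x37 (blk 3, set 1) → VC-HIT  vc=[11]
9: 0xb0 (blk 11, set 1) → VC-HIT  vc=[3]

MISSES = 2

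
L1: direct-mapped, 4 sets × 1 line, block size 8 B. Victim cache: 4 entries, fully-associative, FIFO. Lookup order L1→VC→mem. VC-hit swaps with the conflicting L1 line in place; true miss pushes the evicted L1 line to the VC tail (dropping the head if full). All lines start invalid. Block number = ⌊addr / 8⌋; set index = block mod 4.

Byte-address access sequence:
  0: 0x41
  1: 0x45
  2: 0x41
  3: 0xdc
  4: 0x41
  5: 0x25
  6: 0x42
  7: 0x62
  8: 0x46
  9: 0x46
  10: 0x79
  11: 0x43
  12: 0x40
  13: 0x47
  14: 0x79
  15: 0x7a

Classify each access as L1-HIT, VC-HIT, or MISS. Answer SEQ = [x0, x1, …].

SEQ = [MISS, L1-HIT, L1-HIT, MISS, L1-HIT, MISS, VC-HIT, MISS, VC-HIT, L1-HIT, MISS, L1-HIT, L1-HIT, L1-HIT, L1-HIT, L1-HIT]

0: 0x41 (blk 8, set 0) → MISS  vc=[]
1: 0x45 (blk 8, set 0) → L1-HIT  vc=[]
2: 0x41 (blk 8, set 0) → L1-HIT  vc=[]
3: 0xdc (blk 27, set 3) → MISS  vc=[]
4: 0x41 (blk 8, set 0) → L1-HIT  vc=[]
5: 0x25 (blk 4, set 0) → MISS  vc=[8]
6: 0x42 (blk 8, set 0) → VC-HIT  vc=[4]
7: 0x62 (blk 12, set 0) → MISS  vc=[4, 8]
8: 0x46 (blk 8, set 0) → VC-HIT  vc=[4, 12]
9: 0x46 (blk 8, set 0) → L1-HIT  vc=[4, 12]
10: 0x79 (blk 15, set 3) → MISS  vc=[4, 12, 27]
11: 0x43 (blk 8, set 0) → L1-HIT  vc=[4, 12, 27]
12: 0x40 (blk 8, set 0) → L1-HIT  vc=[4, 12, 27]
13: 0x47 (blk 8, set 0) → L1-HIT  vc=[4, 12, 27]
14: 0x79 (blk 15, set 3) → L1-HIT  vc=[4, 12, 27]
15: 0x7a (blk 15, set 3) → L1-HIT  vc=[4, 12, 27]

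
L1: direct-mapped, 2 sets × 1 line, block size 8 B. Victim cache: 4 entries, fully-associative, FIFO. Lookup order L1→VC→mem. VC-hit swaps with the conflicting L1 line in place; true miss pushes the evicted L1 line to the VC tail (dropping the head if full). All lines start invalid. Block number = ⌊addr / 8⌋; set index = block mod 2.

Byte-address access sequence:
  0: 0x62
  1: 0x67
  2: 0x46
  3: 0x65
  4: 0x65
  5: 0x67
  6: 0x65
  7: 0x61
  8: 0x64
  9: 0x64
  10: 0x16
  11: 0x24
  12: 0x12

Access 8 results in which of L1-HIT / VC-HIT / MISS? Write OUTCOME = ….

OUTCOME = L1-HIT

0: 0x62 (blk 12, set 0) → MISS  vc=[]
1: 0x67 (blk 12, set 0) → L1-HIT  vc=[]
2: 0x46 (blk 8, set 0) → MISS  vc=[12]
3: 0x65 (blk 12, set 0) → VC-HIT  vc=[8]
4: 0x65 (blk 12, set 0) → L1-HIT  vc=[8]
5: 0x67 (blk 12, set 0) → L1-HIT  vc=[8]
6: 0x65 (blk 12, set 0) → L1-HIT  vc=[8]
7: 0x61 (blk 12, set 0) → L1-HIT  vc=[8]
8: 0x64 (blk 12, set 0) → L1-HIT  vc=[8]
9: 0x64 (blk 12, set 0) → L1-HIT  vc=[8]
10: 0x16 (blk 2, set 0) → MISS  vc=[8, 12]
11: 0x24 (blk 4, set 0) → MISS  vc=[8, 12, 2]
12: 0x12 (blk 2, set 0) → VC-HIT  vc=[8, 12, 4]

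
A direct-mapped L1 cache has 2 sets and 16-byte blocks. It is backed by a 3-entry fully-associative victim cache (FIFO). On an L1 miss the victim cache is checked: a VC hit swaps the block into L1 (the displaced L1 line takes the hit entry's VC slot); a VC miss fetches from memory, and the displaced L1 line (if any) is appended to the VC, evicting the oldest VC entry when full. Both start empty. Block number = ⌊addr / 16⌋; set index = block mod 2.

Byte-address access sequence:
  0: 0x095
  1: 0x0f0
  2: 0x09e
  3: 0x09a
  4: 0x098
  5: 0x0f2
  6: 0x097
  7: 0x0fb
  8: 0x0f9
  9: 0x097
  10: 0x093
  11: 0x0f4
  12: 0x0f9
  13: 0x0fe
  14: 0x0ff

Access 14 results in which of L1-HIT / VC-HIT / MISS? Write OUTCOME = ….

0: 0x95 (blk 9, set 1) → MISS  vc=[]
1: 0xf0 (blk 15, set 1) → MISS  vc=[9]
2: 0x9e (blk 9, set 1) → VC-HIT  vc=[15]
3: 0x9a (blk 9, set 1) → L1-HIT  vc=[15]
4: 0x98 (blk 9, set 1) → L1-HIT  vc=[15]
5: 0xf2 (blk 15, set 1) → VC-HIT  vc=[9]
6: 0x97 (blk 9, set 1) → VC-HIT  vc=[15]
7: 0xfb (blk 15, set 1) → VC-HIT  vc=[9]
8: 0xf9 (blk 15, set 1) → L1-HIT  vc=[9]
9: 0x97 (blk 9, set 1) → VC-HIT  vc=[15]
10: 0x93 (blk 9, set 1) → L1-HIT  vc=[15]
11: 0xf4 (blk 15, set 1) → VC-HIT  vc=[9]
12: 0xf9 (blk 15, set 1) → L1-HIT  vc=[9]
13: 0xfe (blk 15, set 1) → L1-HIT  vc=[9]
14: 0xff (blk 15, set 1) → L1-HIT  vc=[9]

OUTCOME = L1-HIT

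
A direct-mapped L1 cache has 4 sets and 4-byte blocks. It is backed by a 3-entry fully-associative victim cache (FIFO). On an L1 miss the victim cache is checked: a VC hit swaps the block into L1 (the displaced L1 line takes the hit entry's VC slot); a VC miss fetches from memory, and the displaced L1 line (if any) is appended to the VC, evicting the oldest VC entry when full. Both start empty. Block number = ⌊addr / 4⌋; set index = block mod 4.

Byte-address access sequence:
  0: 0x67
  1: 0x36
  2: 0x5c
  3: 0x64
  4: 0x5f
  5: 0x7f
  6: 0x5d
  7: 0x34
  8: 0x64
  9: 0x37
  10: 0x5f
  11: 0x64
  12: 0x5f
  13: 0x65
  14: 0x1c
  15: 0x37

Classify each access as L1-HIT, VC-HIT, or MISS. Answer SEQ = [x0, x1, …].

SEQ = [MISS, MISS, MISS, VC-HIT, L1-HIT, MISS, VC-HIT, VC-HIT, VC-HIT, VC-HIT, L1-HIT, VC-HIT, L1-HIT, L1-HIT, MISS, VC-HIT]

0: 0x67 (blk 25, set 1) → MISS  vc=[]
1: 0x36 (blk 13, set 1) → MISS  vc=[25]
2: 0x5c (blk 23, set 3) → MISS  vc=[25]
3: 0x64 (blk 25, set 1) → VC-HIT  vc=[13]
4: 0x5f (blk 23, set 3) → L1-HIT  vc=[13]
5: 0x7f (blk 31, set 3) → MISS  vc=[13, 23]
6: 0x5d (blk 23, set 3) → VC-HIT  vc=[13, 31]
7: 0x34 (blk 13, set 1) → VC-HIT  vc=[25, 31]
8: 0x64 (blk 25, set 1) → VC-HIT  vc=[13, 31]
9: 0x37 (blk 13, set 1) → VC-HIT  vc=[25, 31]
10: 0x5f (blk 23, set 3) → L1-HIT  vc=[25, 31]
11: 0x64 (blk 25, set 1) → VC-HIT  vc=[13, 31]
12: 0x5f (blk 23, set 3) → L1-HIT  vc=[13, 31]
13: 0x65 (blk 25, set 1) → L1-HIT  vc=[13, 31]
14: 0x1c (blk 7, set 3) → MISS  vc=[13, 31, 23]
15: 0x37 (blk 13, set 1) → VC-HIT  vc=[25, 31, 23]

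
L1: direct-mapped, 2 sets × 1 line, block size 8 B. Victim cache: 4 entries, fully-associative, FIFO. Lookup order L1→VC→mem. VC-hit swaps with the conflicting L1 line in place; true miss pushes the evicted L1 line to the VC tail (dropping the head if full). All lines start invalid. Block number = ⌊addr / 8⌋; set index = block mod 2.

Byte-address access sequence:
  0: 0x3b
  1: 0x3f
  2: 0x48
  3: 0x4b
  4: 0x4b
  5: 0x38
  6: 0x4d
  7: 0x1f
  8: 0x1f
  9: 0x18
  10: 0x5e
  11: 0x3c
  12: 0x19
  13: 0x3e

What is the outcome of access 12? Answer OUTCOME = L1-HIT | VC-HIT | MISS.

  [0] addr=0x3b blk=7 s=1: MISS | VC []
  [1] addr=0x3f blk=7 s=1: L1-HIT | VC []
  [2] addr=0x48 blk=9 s=1: MISS | VC [7]
  [3] addr=0x4b blk=9 s=1: L1-HIT | VC [7]
  [4] addr=0x4b blk=9 s=1: L1-HIT | VC [7]
  [5] addr=0x38 blk=7 s=1: VC-HIT | VC [9]
  [6] addr=0x4d blk=9 s=1: VC-HIT | VC [7]
  [7] addr=0x1f blk=3 s=1: MISS | VC [7, 9]
  [8] addr=0x1f blk=3 s=1: L1-HIT | VC [7, 9]
  [9] addr=0x18 blk=3 s=1: L1-HIT | VC [7, 9]
  [10] addr=0x5e blk=11 s=1: MISS | VC [7, 9, 3]
  [11] addr=0x3c blk=7 s=1: VC-HIT | VC [11, 9, 3]
  [12] addr=0x19 blk=3 s=1: VC-HIT | VC [11, 9, 7]
  [13] addr=0x3e blk=7 s=1: VC-HIT | VC [11, 9, 3]

OUTCOME = VC-HIT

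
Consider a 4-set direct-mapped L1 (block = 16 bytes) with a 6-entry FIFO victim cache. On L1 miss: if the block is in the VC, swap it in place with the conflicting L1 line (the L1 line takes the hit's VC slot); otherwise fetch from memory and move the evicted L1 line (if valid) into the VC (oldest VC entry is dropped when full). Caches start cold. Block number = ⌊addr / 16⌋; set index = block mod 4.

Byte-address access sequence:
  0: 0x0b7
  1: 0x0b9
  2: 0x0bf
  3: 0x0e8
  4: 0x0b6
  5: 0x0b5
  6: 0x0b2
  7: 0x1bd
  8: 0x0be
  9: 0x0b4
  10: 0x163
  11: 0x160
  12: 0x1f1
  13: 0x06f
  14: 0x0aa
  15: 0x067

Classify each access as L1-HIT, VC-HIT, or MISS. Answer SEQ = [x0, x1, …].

SEQ = [MISS, L1-HIT, L1-HIT, MISS, L1-HIT, L1-HIT, L1-HIT, MISS, VC-HIT, L1-HIT, MISS, L1-HIT, MISS, MISS, MISS, VC-HIT]

#0 0xb7→b11/s3 MISS; vc=[]
#1 0xb9→b11/s3 L1-HIT; vc=[]
#2 0xbf→b11/s3 L1-HIT; vc=[]
#3 0xe8→b14/s2 MISS; vc=[]
#4 0xb6→b11/s3 L1-HIT; vc=[]
#5 0xb5→b11/s3 L1-HIT; vc=[]
#6 0xb2→b11/s3 L1-HIT; vc=[]
#7 0x1bd→b27/s3 MISS; vc=[11]
#8 0xbe→b11/s3 VC-HIT; vc=[27]
#9 0xb4→b11/s3 L1-HIT; vc=[27]
#10 0x163→b22/s2 MISS; vc=[27,14]
#11 0x160→b22/s2 L1-HIT; vc=[27,14]
#12 0x1f1→b31/s3 MISS; vc=[27,14,11]
#13 0x6f→b6/s2 MISS; vc=[27,14,11,22]
#14 0xaa→b10/s2 MISS; vc=[27,14,11,22,6]
#15 0x67→b6/s2 VC-HIT; vc=[27,14,11,22,10]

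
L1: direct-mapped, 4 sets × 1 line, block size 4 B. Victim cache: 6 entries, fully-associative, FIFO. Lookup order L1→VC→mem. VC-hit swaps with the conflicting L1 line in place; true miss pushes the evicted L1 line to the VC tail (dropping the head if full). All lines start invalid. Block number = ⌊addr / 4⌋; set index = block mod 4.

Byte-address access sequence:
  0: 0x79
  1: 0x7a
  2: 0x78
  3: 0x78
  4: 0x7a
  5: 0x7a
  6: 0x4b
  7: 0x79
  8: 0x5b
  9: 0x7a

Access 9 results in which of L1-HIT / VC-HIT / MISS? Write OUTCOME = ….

#0 0x79→b30/s2 MISS; vc=[]
#1 0x7a→b30/s2 L1-HIT; vc=[]
#2 0x78→b30/s2 L1-HIT; vc=[]
#3 0x78→b30/s2 L1-HIT; vc=[]
#4 0x7a→b30/s2 L1-HIT; vc=[]
#5 0x7a→b30/s2 L1-HIT; vc=[]
#6 0x4b→b18/s2 MISS; vc=[30]
#7 0x79→b30/s2 VC-HIT; vc=[18]
#8 0x5b→b22/s2 MISS; vc=[18,30]
#9 0x7a→b30/s2 VC-HIT; vc=[18,22]

OUTCOME = VC-HIT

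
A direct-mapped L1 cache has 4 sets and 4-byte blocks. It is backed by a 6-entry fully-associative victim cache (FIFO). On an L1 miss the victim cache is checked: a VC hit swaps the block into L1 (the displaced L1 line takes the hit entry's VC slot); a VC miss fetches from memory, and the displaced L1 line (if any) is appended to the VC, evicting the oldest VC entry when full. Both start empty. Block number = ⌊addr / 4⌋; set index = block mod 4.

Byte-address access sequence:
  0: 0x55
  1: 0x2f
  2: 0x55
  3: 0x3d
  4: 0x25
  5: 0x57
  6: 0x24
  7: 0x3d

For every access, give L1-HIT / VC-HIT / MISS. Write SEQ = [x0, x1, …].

SEQ = [MISS, MISS, L1-HIT, MISS, MISS, VC-HIT, VC-HIT, L1-HIT]

  [0] addr=0x55 blk=21 s=1: MISS | VC []
  [1] addr=0x2f blk=11 s=3: MISS | VC []
  [2] addr=0x55 blk=21 s=1: L1-HIT | VC []
  [3] addr=0x3d blk=15 s=3: MISS | VC [11]
  [4] addr=0x25 blk=9 s=1: MISS | VC [11, 21]
  [5] addr=0x57 blk=21 s=1: VC-HIT | VC [11, 9]
  [6] addr=0x24 blk=9 s=1: VC-HIT | VC [11, 21]
  [7] addr=0x3d blk=15 s=3: L1-HIT | VC [11, 21]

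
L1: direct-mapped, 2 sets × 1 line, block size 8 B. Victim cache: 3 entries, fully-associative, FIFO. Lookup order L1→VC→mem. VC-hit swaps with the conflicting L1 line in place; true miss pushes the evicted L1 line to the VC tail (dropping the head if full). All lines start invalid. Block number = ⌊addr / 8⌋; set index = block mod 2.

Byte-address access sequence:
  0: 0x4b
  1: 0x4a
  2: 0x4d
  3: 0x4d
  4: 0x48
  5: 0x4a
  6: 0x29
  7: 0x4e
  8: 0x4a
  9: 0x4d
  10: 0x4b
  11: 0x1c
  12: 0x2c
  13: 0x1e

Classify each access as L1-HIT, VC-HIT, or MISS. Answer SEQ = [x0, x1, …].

SEQ = [MISS, L1-HIT, L1-HIT, L1-HIT, L1-HIT, L1-HIT, MISS, VC-HIT, L1-HIT, L1-HIT, L1-HIT, MISS, VC-HIT, VC-HIT]

#0 0x4b→b9/s1 MISS; vc=[]
#1 0x4a→b9/s1 L1-HIT; vc=[]
#2 0x4d→b9/s1 L1-HIT; vc=[]
#3 0x4d→b9/s1 L1-HIT; vc=[]
#4 0x48→b9/s1 L1-HIT; vc=[]
#5 0x4a→b9/s1 L1-HIT; vc=[]
#6 0x29→b5/s1 MISS; vc=[9]
#7 0x4e→b9/s1 VC-HIT; vc=[5]
#8 0x4a→b9/s1 L1-HIT; vc=[5]
#9 0x4d→b9/s1 L1-HIT; vc=[5]
#10 0x4b→b9/s1 L1-HIT; vc=[5]
#11 0x1c→b3/s1 MISS; vc=[5,9]
#12 0x2c→b5/s1 VC-HIT; vc=[3,9]
#13 0x1e→b3/s1 VC-HIT; vc=[5,9]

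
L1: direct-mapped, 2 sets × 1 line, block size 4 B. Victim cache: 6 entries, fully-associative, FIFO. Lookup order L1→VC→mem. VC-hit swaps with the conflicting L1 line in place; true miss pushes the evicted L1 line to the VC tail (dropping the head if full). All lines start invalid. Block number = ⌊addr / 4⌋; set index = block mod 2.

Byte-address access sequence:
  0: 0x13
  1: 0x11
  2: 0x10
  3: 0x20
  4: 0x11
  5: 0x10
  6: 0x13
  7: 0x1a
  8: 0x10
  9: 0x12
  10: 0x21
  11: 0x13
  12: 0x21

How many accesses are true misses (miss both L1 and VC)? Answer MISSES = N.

MISSES = 3

  [0] addr=0x13 blk=4 s=0: MISS | VC []
  [1] addr=0x11 blk=4 s=0: L1-HIT | VC []
  [2] addr=0x10 blk=4 s=0: L1-HIT | VC []
  [3] addr=0x20 blk=8 s=0: MISS | VC [4]
  [4] addr=0x11 blk=4 s=0: VC-HIT | VC [8]
  [5] addr=0x10 blk=4 s=0: L1-HIT | VC [8]
  [6] addr=0x13 blk=4 s=0: L1-HIT | VC [8]
  [7] addr=0x1a blk=6 s=0: MISS | VC [8, 4]
  [8] addr=0x10 blk=4 s=0: VC-HIT | VC [8, 6]
  [9] addr=0x12 blk=4 s=0: L1-HIT | VC [8, 6]
  [10] addr=0x21 blk=8 s=0: VC-HIT | VC [4, 6]
  [11] addr=0x13 blk=4 s=0: VC-HIT | VC [8, 6]
  [12] addr=0x21 blk=8 s=0: VC-HIT | VC [4, 6]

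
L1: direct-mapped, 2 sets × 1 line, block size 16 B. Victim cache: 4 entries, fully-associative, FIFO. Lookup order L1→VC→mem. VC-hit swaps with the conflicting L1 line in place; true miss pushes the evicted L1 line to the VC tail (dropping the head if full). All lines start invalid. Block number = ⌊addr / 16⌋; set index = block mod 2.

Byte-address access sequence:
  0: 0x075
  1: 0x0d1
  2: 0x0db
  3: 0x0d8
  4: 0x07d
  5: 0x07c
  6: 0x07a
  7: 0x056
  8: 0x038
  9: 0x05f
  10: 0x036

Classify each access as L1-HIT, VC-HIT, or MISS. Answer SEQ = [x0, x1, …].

SEQ = [MISS, MISS, L1-HIT, L1-HIT, VC-HIT, L1-HIT, L1-HIT, MISS, MISS, VC-HIT, VC-HIT]

0: 0x75 (blk 7, set 1) → MISS  vc=[]
1: 0xd1 (blk 13, set 1) → MISS  vc=[7]
2: 0xdb (blk 13, set 1) → L1-HIT  vc=[7]
3: 0xd8 (blk 13, set 1) → L1-HIT  vc=[7]
4: 0x7d (blk 7, set 1) → VC-HIT  vc=[13]
5: 0x7c (blk 7, set 1) → L1-HIT  vc=[13]
6: 0x7a (blk 7, set 1) → L1-HIT  vc=[13]
7: 0x56 (blk 5, set 1) → MISS  vc=[13, 7]
8: 0x38 (blk 3, set 1) → MISS  vc=[13, 7, 5]
9: 0x5f (blk 5, set 1) → VC-HIT  vc=[13, 7, 3]
10: 0x36 (blk 3, set 1) → VC-HIT  vc=[13, 7, 5]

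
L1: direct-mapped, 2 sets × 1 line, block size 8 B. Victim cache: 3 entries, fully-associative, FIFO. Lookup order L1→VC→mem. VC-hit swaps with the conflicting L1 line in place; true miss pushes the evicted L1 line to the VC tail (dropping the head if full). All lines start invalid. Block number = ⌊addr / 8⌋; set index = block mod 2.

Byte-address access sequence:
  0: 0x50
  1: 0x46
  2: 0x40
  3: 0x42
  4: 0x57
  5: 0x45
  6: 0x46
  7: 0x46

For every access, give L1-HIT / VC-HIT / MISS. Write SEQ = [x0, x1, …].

0: 0x50 (blk 10, set 0) → MISS  vc=[]
1: 0x46 (blk 8, set 0) → MISS  vc=[10]
2: 0x40 (blk 8, set 0) → L1-HIT  vc=[10]
3: 0x42 (blk 8, set 0) → L1-HIT  vc=[10]
4: 0x57 (blk 10, set 0) → VC-HIT  vc=[8]
5: 0x45 (blk 8, set 0) → VC-HIT  vc=[10]
6: 0x46 (blk 8, set 0) → L1-HIT  vc=[10]
7: 0x46 (blk 8, set 0) → L1-HIT  vc=[10]

SEQ = [MISS, MISS, L1-HIT, L1-HIT, VC-HIT, VC-HIT, L1-HIT, L1-HIT]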